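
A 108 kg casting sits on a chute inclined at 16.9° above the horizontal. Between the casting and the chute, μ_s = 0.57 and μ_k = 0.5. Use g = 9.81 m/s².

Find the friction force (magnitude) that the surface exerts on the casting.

Normal force: N = m g cos θ = 108 × 9.81 × cos 16.9° = 1014 N.
Along the slope the weight component is m g sin θ = 308 N; friction must supply exactly this, acting up-slope.
The static-friction ceiling is μ_s N = 0.57 × 1014 = 577.8 N.
Since |308| ≤ 577.8 N, static friction is sufficient; f equals the required value, not μ_s N.

f ≈ 308 N (up the incline)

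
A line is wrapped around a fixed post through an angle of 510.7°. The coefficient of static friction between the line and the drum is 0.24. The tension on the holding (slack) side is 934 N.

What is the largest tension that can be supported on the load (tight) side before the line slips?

T_max ≈ 7930 N

At impending slip the capstan equation gives T₂/T₁ = e^{μβ} with β in radians.
β = 510.7° × π/180 = 8.913 rad.
e^{μβ} = e^{0.24×8.913} = 8.493.
T₂ = T₁ · e^{μβ} = 934 × 8.493 = 7930 N.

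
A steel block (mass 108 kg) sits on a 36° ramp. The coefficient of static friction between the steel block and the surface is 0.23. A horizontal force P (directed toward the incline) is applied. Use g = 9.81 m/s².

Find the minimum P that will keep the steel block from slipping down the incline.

The steel block tends to slide down (tan θ > μ_s), so at the point of impending slip friction acts up-slope at its limit: f = μ_s N.
Perpendicular to the incline: N = m g cos θ + P sin θ.
Along the incline: P cos θ + μ_s N = m g sin θ, i.e. P cos θ + μ_s (m g cos θ + P sin θ) = m g sin θ.
Solving, P (cos θ + μ_s sin θ) = m g (sin θ − μ_s cos θ), so P = 1060×0.4017/0.9442 = 451 N.

P_min ≈ 451 N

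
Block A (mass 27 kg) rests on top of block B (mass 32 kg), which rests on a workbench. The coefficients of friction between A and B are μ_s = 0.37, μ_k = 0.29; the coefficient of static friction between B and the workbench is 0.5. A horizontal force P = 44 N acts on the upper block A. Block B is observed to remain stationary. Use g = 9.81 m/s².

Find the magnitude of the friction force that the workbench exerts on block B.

The normal force B exerts on A is simply A's weight, N₁ = 264.9 N.
Maximum static friction on A from B: μ_s N₁ = 0.37×264.9 = 98 N.
Since P = 44 N ≤ 98 N, A does not slip on B; friction on A equals P = 44 N.
By Newton's third law B feels 44 N forward from A. With B stationary, the floor's static friction on B balances it: f₂ = 44 N (well within μ_s(m_A+m_B)g = 289.4 N).

f ≈ 44 N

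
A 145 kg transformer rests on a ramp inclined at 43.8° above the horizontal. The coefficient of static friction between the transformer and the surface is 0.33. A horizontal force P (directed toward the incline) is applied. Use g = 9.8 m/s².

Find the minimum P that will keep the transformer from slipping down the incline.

P_min ≈ 679 N

The transformer tends to slide down (tan θ > μ_s), so at the point of impending slip friction acts up-slope at its limit: f = μ_s N.
Perpendicular to the incline: N = m g cos θ + P sin θ.
Along the incline: P cos θ + μ_s N = m g sin θ, i.e. P cos θ + μ_s (m g cos θ + P sin θ) = m g sin θ.
Solving, P (cos θ + μ_s sin θ) = m g (sin θ − μ_s cos θ), so P = 1420×0.454/0.9502 = 679 N.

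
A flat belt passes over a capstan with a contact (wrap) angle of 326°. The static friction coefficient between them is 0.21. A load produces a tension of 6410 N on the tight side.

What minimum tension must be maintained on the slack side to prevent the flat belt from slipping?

T_min ≈ 1940 N

Capstan equation at impending slip: T_tight/T_slack = e^{μβ}.
β = 326° = 5.69 rad; e^{μβ} = e^{0.21×5.69} = 3.303.
T_slack = T_tight / e^{μβ} = 6410 / 3.303 = 1940 N.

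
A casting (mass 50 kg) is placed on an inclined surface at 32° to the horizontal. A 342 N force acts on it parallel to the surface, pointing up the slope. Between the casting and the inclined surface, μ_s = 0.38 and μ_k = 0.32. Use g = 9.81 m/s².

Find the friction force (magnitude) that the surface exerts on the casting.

Normal force: N = m g cos θ = 50 × 9.81 × cos 32° = 416 N.
Parallel to the incline, ΣF = 0 gives f = m g sin θ − P = 259.9 − 342 = -82.07 N (up-slope positive).
Static friction can supply at most μ_s N = 158.1 N.
Since |-82.07| ≤ 158.1 N, the casting remains in static equilibrium and friction takes exactly the required value.

f ≈ 82.1 N (down the incline)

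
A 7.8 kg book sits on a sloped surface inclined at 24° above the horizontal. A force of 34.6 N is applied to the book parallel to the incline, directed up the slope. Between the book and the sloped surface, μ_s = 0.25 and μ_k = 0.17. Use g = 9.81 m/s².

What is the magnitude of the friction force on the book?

Normal force: N = m g cos θ = 7.8 × 9.81 × cos 24° = 69.9 N.
Parallel to the incline, ΣF = 0 gives f = m g sin θ − P = 31.12 − 34.6 = -3.477 N (up-slope positive).
Static friction can supply at most μ_s N = 17.48 N.
Since |-3.477| ≤ 17.48 N, no slip — friction simply equals what equilibrium demands.

f ≈ 3.48 N (down the incline)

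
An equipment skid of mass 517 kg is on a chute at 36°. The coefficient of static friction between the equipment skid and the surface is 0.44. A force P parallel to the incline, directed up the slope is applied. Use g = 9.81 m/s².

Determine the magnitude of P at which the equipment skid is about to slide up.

P ≈ 4790 N

At impending motion up the slope, friction acts down-slope at its limit: f = μ_s N.
P is parallel to the surface, so N = m g cos θ = 4100 N.
Along the incline: P = m g sin θ + μ_s N = 2980 + 0.44×4100 = 4790 N.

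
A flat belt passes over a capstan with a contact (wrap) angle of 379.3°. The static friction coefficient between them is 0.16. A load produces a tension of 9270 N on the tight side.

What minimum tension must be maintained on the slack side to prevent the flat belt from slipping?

T_min ≈ 3210 N

Capstan equation at impending slip: T_tight/T_slack = e^{μβ}.
β = 379.3° = 6.62 rad; e^{μβ} = e^{0.16×6.62} = 2.884.
T_slack = T_tight / e^{μβ} = 9270 / 2.884 = 3210 N.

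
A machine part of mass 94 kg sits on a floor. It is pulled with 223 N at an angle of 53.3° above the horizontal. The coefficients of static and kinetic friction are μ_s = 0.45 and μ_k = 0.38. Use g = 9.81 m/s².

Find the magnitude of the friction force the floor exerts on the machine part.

Vertical equilibrium gives N = m g − P sin α = 743.3 N.
For equilibrium, f = P cos α = 223×cos 53.3° = 133.3 N.
The static-friction limit is μ_s N = 334.5 N.
Since 133.3 N does not exceed the limit, the machine part stays at rest and f = 133 N.

f ≈ 133 N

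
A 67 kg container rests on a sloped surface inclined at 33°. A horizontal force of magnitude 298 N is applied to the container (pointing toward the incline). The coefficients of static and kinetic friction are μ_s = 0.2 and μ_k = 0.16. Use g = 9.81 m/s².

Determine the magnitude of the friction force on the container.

Normal direction: N = m g cos θ + P sin θ = 713.5 N.
Parallel to the incline: P cos θ − m g sin θ = 249.9 − 358 = -108.1 N; the friction needed to balance this is 108.1 N acting up the slope.
The limit of static friction is μ_s N = 142.7 N.
Since 108.1 N is within the 142.7 N limit, the container stays put and friction is exactly 108 N.

f ≈ 108 N (up the incline)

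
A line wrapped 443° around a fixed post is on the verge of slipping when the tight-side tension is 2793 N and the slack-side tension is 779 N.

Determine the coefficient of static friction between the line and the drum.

μ ≈ 0.165

T₂/T₁ = e^{μβ} → μ = ln(T₂/T₁)/β.
β = 443° = 7.732 rad.
μ = ln(2793/779)/7.732 = ln(3.585)/7.732 = 0.165.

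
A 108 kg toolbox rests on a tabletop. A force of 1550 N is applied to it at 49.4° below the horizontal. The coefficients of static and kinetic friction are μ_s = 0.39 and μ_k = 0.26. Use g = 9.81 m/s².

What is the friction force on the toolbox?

f ≈ 581 N

The vertical component of P adds to the normal force: N = m g + P sin α = 1059 + 1177 = 2236 N.
For equilibrium, f = P cos α = 1550×cos 49.4° = 1009 N.
The static-friction limit is μ_s N = 872.2 N.
1009 > 872.2 N → the toolbox slides; f = μ_k N = 0.26×2236 = 581 N.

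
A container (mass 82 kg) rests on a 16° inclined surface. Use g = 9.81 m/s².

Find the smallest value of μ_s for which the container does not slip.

At the slip threshold m g sin θ = μ_s m g cos θ, so μ_s,min = tan θ.
μ_s,min = tan 16° = 0.287.

μ_s,min ≈ 0.287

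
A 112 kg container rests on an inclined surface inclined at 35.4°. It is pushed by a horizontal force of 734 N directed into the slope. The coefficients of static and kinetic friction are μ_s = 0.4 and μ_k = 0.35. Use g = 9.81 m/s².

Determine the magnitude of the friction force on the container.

Resolve perpendicular to the incline: N = m g cos θ + P sin θ = 112×9.81×cos 35.4° + 734×sin 35.4° = 1321 N.
Along the incline, the net driving force (taking up-slope positive) is P cos θ − m g sin θ = 598.3 − 636.5 = -38.16 N, so equilibrium requires friction f = 38.16 N (up-slope).
Maximum static friction: μ_s N = 0.4 × 1321 = 528.3 N.
Since 38.16 N is within the 528.3 N limit, the container stays put and friction is exactly 38.2 N.

f ≈ 38.2 N (up the incline)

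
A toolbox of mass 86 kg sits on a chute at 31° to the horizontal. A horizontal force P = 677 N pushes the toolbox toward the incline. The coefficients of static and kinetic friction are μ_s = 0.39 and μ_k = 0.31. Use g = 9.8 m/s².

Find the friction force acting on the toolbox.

Normal direction: N = m g cos θ + P sin θ = 1071 N.
Parallel to the incline: P cos θ − m g sin θ = 580.3 − 434.1 = 146.2 N; the friction needed to balance this is 146.2 N acting down the slope.
Maximum static friction: μ_s N = 0.39 × 1071 = 417.7 N.
Since 146.2 N is within the 417.7 N limit, the toolbox stays put and friction is exactly 146 N.

f ≈ 146 N (down the incline)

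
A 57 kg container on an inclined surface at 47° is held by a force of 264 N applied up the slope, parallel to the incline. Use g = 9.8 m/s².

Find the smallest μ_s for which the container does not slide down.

N = m g cos θ = 381 N.
Friction must make up the shortfall along the incline: f = m g sin θ − P = 408.5 − 264 = 144.5 N.
At the threshold f = μ_s N, so μ_s,min = 144.5/381 = 0.379.

μ_s,min ≈ 0.379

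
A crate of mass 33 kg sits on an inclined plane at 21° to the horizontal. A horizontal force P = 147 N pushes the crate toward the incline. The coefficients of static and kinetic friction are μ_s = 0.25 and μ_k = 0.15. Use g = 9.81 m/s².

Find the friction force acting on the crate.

f ≈ 21.2 N (down the incline)

Resolve perpendicular to the incline: N = m g cos θ + P sin θ = 33×9.81×cos 21° + 147×sin 21° = 354.9 N.
Along the incline, the net driving force (taking up-slope positive) is P cos θ − m g sin θ = 137.2 − 116 = 21.22 N, so equilibrium requires friction f = -21.22 N (down-slope).
The limit of static friction is μ_s N = 88.73 N.
Since 21.22 N is within the 88.73 N limit, the crate stays put and friction is exactly 21.2 N.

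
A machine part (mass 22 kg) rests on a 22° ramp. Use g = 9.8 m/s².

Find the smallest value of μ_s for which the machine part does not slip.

At the slip threshold m g sin θ = μ_s m g cos θ, so μ_s,min = tan θ.
μ_s,min = tan 22° = 0.404.

μ_s,min ≈ 0.404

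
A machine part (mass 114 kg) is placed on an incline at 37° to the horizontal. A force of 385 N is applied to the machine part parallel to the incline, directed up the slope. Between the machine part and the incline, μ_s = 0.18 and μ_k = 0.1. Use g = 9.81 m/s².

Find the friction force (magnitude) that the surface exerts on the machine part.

f ≈ 89.3 N (up the incline)

Normal force: N = m g cos θ = 114 × 9.81 × cos 37° = 893.1 N.
Parallel to the incline, ΣF = 0 gives f = m g sin θ − P = 673 − 385 = 288 N (up-slope positive).
Static friction can supply at most μ_s N = 160.8 N.
Since |288| > 160.8 N, static friction cannot hold it; the machine part slides down the incline and kinetic friction applies: f = μ_k N = 0.1 × 893.1 = 89.3 N.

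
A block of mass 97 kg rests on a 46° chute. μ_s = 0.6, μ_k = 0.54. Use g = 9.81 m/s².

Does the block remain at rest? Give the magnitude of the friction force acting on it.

f ≈ 357 N

N = m g cos θ = 661 N.
Down-slope weight component: m g sin θ = 685 N.
μ_s N = 397 N.
685 > 397 N, so it slides; kinetic friction f = μ_k N = 0.54×661 = 357 N.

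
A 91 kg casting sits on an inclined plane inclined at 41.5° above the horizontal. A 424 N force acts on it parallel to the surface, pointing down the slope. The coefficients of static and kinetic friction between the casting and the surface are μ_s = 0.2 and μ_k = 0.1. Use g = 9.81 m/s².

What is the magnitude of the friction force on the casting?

f ≈ 66.9 N (up the incline)

Perpendicular to the surface, N = m g cos θ = 91·9.81·cos 41.5° = 668.6 N.
Parallel to the incline, ΣF = 0 gives f = m g sin θ + P = 591.5 + 424 = 1016 N (up-slope positive).
The static-friction ceiling is μ_s N = 0.2 × 668.6 = 133.7 N.
Since |1016| > 133.7 N, static friction cannot hold it; the casting slides down the incline and kinetic friction applies: f = μ_k N = 0.1 × 668.6 = 66.9 N.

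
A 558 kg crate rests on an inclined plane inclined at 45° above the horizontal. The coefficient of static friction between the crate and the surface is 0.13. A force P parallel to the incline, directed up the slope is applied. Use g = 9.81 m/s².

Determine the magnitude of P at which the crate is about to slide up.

P ≈ 4370 N

At impending motion up the slope, friction acts down-slope at its limit: f = μ_s N.
P is parallel to the surface, so N = m g cos θ = 3870 N.
Along the incline: P = m g sin θ + μ_s N = 3870 + 0.13×3870 = 4370 N.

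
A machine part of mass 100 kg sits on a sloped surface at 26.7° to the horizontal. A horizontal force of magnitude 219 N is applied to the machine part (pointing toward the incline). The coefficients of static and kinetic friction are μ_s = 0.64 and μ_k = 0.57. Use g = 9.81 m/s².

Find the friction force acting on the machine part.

f ≈ 245 N (up the incline)

The horizontal push has a component P sin θ into the surface, so N = m g cos θ + P sin θ = 876.4 + 98.4 = 974.8 N.
Along the incline, the net driving force (taking up-slope positive) is P cos θ − m g sin θ = 195.6 − 440.8 = -245.1 N, so equilibrium requires friction f = 245.1 N (up-slope).
The limit of static friction is μ_s N = 623.9 N.
|f_req| = 245.1 ≤ 623.9 N → the machine part is in equilibrium; friction equals the required value.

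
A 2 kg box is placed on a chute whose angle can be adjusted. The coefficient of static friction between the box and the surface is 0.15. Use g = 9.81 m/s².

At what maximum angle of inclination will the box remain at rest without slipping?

θ_max ≈ 8.53°

At the slip threshold, m g sin θ = μ_s · m g cos θ, so tan θ = μ_s.
θ_max = arctan(0.15) = 8.53°.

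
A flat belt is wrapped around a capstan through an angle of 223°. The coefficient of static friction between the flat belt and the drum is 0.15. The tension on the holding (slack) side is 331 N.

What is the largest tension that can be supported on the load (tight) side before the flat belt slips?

At impending slip the capstan equation gives T₂/T₁ = e^{μβ} with β in radians.
β = 223° × π/180 = 3.892 rad.
e^{μβ} = e^{0.15×3.892} = 1.793.
T₂ = T₁ · e^{μβ} = 331 × 1.793 = 593 N.

T_max ≈ 593 N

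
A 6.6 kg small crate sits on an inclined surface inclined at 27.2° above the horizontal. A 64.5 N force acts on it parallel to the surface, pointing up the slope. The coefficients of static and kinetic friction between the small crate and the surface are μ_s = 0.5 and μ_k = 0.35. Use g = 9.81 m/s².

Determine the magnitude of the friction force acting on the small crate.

f ≈ 20.2 N (down the incline)

Normal force: N = m g cos θ = 6.6 × 9.81 × cos 27.2° = 57.59 N.
For equilibrium along the incline the friction force must supply f = m g sin θ − P = 29.6 − 64.5 = -34.9 N (positive meaning up-slope).
The static-friction ceiling is μ_s N = 0.5 × 57.59 = 28.79 N.
Since |-34.9| > 28.79 N, static friction cannot hold it; the small crate slides up the incline and kinetic friction applies: f = μ_k N = 0.35 × 57.59 = 20.2 N.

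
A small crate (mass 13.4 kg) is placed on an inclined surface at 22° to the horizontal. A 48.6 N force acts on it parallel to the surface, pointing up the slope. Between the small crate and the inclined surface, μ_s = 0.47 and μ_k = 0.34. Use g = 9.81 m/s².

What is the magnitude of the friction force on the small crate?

The normal reaction is N = m g cos θ = 121.9 N.
The friction needed for equilibrium is m g sin θ − P = 49.24 − 48.6 = 0.6435 N, measured positive up-slope.
Maximum static friction available: μ_s N = 0.47 × 121.9 = 57.28 N.
Since |0.6435| ≤ 57.28 N, static friction is sufficient; f equals the required value, not μ_s N.

f ≈ 0.644 N (up the incline)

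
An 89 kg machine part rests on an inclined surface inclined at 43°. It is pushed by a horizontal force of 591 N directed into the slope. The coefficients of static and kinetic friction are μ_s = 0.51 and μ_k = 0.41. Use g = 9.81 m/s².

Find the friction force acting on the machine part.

f ≈ 163 N (up the incline)

Normal direction: N = m g cos θ + P sin θ = 1042 N.
Along the incline, the net driving force (taking up-slope positive) is P cos θ − m g sin θ = 432.2 − 595.4 = -163.2 N, so equilibrium requires friction f = 163.2 N (up-slope).
Maximum static friction: μ_s N = 0.51 × 1042 = 531.2 N.
|f_req| = 163.2 ≤ 531.2 N → the machine part is in equilibrium; friction equals the required value.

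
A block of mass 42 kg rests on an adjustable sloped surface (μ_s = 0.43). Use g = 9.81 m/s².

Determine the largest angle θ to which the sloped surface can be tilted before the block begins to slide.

At the slip threshold, m g sin θ = μ_s · m g cos θ, so tan θ = μ_s.
θ_max = arctan(0.43) = 23.3°.

θ_max ≈ 23.3°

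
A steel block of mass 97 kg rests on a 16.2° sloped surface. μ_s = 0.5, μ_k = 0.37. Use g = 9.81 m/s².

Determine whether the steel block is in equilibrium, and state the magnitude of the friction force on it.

f ≈ 265 N

N = m g cos θ = 914 N.
Down-slope weight component: m g sin θ = 265 N.
μ_s N = 457 N.
265 ≤ 457 N, so it stays put; friction = 265 N.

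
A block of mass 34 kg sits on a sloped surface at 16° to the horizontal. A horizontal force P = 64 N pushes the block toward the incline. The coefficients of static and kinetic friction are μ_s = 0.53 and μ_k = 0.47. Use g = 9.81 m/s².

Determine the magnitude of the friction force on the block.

Resolve perpendicular to the incline: N = m g cos θ + P sin θ = 34×9.81×cos 16° + 64×sin 16° = 338.3 N.
Along the incline, the net driving force (taking up-slope positive) is P cos θ − m g sin θ = 61.52 − 91.94 = -30.42 N, so equilibrium requires friction f = 30.42 N (up-slope).
The limit of static friction is μ_s N = 179.3 N.
Since 30.42 N is within the 179.3 N limit, the block stays put and friction is exactly 30.4 N.

f ≈ 30.4 N (up the incline)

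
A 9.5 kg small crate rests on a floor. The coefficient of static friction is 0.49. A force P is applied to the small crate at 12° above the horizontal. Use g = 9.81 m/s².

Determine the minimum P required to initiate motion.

N = m g − P sin α (the pull lifts the small crate).
At impending slip, P cos α = μ_s N = μ_s (m g − P sin α).
Solving: P (cos α + μ_s sin α) = μ_s m g → P = 0.49×93.2/(cos 12° + 0.49 sin 12°) = 45.7/1.08 = 42.3 N.

P ≈ 42.3 N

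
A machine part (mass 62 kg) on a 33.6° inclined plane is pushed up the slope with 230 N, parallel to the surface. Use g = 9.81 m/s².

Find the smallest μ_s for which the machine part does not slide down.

μ_s,min ≈ 0.21

N = m g cos θ = 506.6 N.
Friction must make up the shortfall along the incline: f = m g sin θ − P = 336.6 − 230 = 106.6 N.
At the threshold f = μ_s N, so μ_s,min = 106.6/506.6 = 0.21.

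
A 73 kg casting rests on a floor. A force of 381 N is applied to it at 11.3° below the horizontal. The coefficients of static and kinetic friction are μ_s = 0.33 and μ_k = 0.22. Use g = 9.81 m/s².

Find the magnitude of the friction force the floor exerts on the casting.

The vertical component of P adds to the normal force: N = m g + P sin α = 716.1 + 74.66 = 790.8 N.
Horizontally, friction must balance P cos α = 373.6 N.
μ_s N = 0.33 × 790.8 = 261 N.
373.6 > 261 N → the casting slides; f = μ_k N = 0.22×790.8 = 174 N.

f ≈ 174 N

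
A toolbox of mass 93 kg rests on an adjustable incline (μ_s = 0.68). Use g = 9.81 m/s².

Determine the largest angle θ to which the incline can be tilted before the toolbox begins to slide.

θ_max ≈ 34.2°

At the slip threshold, m g sin θ = μ_s · m g cos θ, so tan θ = μ_s.
θ_max = arctan(0.68) = 34.2°.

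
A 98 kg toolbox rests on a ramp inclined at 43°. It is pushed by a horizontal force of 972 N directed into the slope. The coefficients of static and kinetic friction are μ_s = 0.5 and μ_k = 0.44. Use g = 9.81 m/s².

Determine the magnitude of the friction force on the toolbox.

f ≈ 55.2 N (down the incline)

The horizontal push has a component P sin θ into the surface, so N = m g cos θ + P sin θ = 703.1 + 662.9 = 1366 N.
Parallel to the incline: P cos θ − m g sin θ = 710.9 − 655.7 = 55.22 N; the friction needed to balance this is 55.22 N acting down the slope.
The limit of static friction is μ_s N = 683 N.
|f_req| = 55.22 ≤ 683 N → the toolbox is in equilibrium; friction equals the required value.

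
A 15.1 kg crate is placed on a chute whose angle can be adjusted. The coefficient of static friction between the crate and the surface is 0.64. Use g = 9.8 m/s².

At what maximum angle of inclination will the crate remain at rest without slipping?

At the slip threshold, m g sin θ = μ_s · m g cos θ, so tan θ = μ_s.
θ_max = arctan(0.64) = 32.6°.

θ_max ≈ 32.6°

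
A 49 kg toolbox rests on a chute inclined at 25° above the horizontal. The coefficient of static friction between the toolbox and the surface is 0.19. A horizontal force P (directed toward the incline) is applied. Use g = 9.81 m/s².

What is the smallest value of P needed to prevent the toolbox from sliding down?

The toolbox tends to slide down (tan θ > μ_s), so at the point of impending slip friction acts up-slope at its limit: f = μ_s N.
Perpendicular to the incline: N = m g cos θ + P sin θ.
Along the incline: P cos θ + μ_s N = m g sin θ, i.e. P cos θ + μ_s (m g cos θ + P sin θ) = m g sin θ.
Solving, P (cos θ + μ_s sin θ) = m g (sin θ − μ_s cos θ), so P = 481×0.2504/0.9866 = 122 N.

P_min ≈ 122 N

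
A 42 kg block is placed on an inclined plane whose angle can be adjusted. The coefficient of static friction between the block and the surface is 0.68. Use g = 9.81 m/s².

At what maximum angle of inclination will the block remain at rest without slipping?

At the slip threshold, m g sin θ = μ_s · m g cos θ, so tan θ = μ_s.
θ_max = arctan(0.68) = 34.2°.

θ_max ≈ 34.2°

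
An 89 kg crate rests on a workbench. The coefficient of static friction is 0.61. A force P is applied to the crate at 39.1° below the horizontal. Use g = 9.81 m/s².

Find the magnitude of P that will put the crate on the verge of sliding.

P ≈ 1360 N

N = m g + P sin α (the push presses the crate into the workbench).
At impending slip, P cos α = μ_s N = μ_s (m g + P sin α).
Solving: P (cos α − μ_s sin α) = μ_s m g → P = 0.61×873/(cos 39.1° − 0.61 sin 39.1°) = 533/0.3913 = 1360 N.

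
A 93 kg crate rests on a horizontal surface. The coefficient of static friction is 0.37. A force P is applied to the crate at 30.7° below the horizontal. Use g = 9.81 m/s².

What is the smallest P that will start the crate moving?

P ≈ 503 N

N = m g + P sin α (the push presses the crate into the horizontal surface).
At impending slip, P cos α = μ_s N = μ_s (m g + P sin α).
Solving: P (cos α − μ_s sin α) = μ_s m g → P = 0.37×912/(cos 30.7° − 0.37 sin 30.7°) = 338/0.671 = 503 N.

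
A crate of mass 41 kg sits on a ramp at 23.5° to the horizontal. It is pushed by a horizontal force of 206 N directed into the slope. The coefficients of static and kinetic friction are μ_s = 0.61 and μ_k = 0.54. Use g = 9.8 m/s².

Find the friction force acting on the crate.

The horizontal push has a component P sin θ into the surface, so N = m g cos θ + P sin θ = 368.5 + 82.14 = 450.6 N.
Parallel to the incline: P cos θ − m g sin θ = 188.9 − 160.2 = 28.7 N; the friction needed to balance this is 28.7 N acting down the slope.
Maximum static friction: μ_s N = 0.61 × 450.6 = 274.9 N.
Since 28.7 N is within the 274.9 N limit, the crate stays put and friction is exactly 28.7 N.

f ≈ 28.7 N (down the incline)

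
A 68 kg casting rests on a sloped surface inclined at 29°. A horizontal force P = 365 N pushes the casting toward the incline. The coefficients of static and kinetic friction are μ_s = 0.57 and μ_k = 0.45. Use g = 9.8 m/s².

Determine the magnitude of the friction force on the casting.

f ≈ 3.84 N (up the incline)

Resolve perpendicular to the incline: N = m g cos θ + P sin θ = 68×9.8×cos 29° + 365×sin 29° = 759.8 N.
Along the incline, the net driving force (taking up-slope positive) is P cos θ − m g sin θ = 319.2 − 323.1 = -3.841 N, so equilibrium requires friction f = 3.841 N (up-slope).
Maximum static friction: μ_s N = 0.57 × 759.8 = 433.1 N.
Since 3.841 N is within the 433.1 N limit, the casting stays put and friction is exactly 3.84 N.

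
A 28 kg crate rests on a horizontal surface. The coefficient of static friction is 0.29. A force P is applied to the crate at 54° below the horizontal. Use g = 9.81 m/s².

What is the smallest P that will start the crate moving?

P ≈ 226 N

N = m g + P sin α (the push presses the crate into the horizontal surface).
At impending slip, P cos α = μ_s N = μ_s (m g + P sin α).
Solving: P (cos α − μ_s sin α) = μ_s m g → P = 0.29×275/(cos 54° − 0.29 sin 54°) = 79.7/0.3532 = 226 N.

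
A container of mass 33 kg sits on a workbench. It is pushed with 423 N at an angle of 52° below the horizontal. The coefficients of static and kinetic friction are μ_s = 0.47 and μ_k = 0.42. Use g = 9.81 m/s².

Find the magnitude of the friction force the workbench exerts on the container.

f ≈ 260 N

The vertical component of P adds to the normal force: N = m g + P sin α = 323.7 + 333.3 = 657.1 N.
For equilibrium, f = P cos α = 423×cos 52° = 260.4 N.
μ_s N = 0.47 × 657.1 = 308.8 N.
Since 260.4 N does not exceed the limit, the container stays at rest and f = 260 N.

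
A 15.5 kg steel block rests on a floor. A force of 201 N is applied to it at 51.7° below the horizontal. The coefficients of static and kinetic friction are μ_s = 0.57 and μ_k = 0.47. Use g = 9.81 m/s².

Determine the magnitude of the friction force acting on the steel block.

f ≈ 125 N

The vertical component of P adds to the normal force: N = m g + P sin α = 152.1 + 157.7 = 309.8 N.
Horizontally, friction must balance P cos α = 124.6 N.
μ_s N = 0.57 × 309.8 = 176.6 N.
124.6 ≤ 176.6 N → static; friction equals the required 125 N.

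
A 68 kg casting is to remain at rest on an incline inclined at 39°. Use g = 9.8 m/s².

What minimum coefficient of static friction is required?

At the slip threshold m g sin θ = μ_s m g cos θ, so μ_s,min = tan θ.
μ_s,min = tan 39° = 0.81.

μ_s,min ≈ 0.81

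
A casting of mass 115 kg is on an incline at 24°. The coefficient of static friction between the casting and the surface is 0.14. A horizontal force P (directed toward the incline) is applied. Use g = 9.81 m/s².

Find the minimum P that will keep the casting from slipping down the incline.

The casting tends to slide down (tan θ > μ_s), so at the point of impending slip friction acts up-slope at its limit: f = μ_s N.
Perpendicular to the incline: N = m g cos θ + P sin θ.
Along the incline: P cos θ + μ_s N = m g sin θ, i.e. P cos θ + μ_s (m g cos θ + P sin θ) = m g sin θ.
Solving, P (cos θ + μ_s sin θ) = m g (sin θ − μ_s cos θ), so P = 1130×0.2788/0.9705 = 324 N.

P_min ≈ 324 N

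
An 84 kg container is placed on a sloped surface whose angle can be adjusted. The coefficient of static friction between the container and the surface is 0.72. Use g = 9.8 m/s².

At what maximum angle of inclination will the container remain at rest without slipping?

θ_max ≈ 35.8°

At the slip threshold, m g sin θ = μ_s · m g cos θ, so tan θ = μ_s.
θ_max = arctan(0.72) = 35.8°.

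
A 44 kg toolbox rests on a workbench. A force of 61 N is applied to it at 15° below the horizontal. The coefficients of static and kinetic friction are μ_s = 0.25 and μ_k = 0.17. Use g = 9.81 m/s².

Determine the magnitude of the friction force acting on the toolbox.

f ≈ 58.9 N

N = m g + P sin α = 431.6 + 61×sin 15° = 447.4 N.
For equilibrium, f = P cos α = 61×cos 15° = 58.92 N.
μ_s N = 0.25 × 447.4 = 111.9 N.
58.92 ≤ 111.9 N → static; friction equals the required 58.9 N.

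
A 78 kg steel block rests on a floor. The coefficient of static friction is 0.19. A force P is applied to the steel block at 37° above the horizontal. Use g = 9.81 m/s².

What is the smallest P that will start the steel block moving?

N = m g − P sin α (the pull lifts the steel block).
At impending slip, P cos α = μ_s N = μ_s (m g − P sin α).
Solving: P (cos α + μ_s sin α) = μ_s m g → P = 0.19×765/(cos 37° + 0.19 sin 37°) = 145/0.913 = 159 N.

P ≈ 159 N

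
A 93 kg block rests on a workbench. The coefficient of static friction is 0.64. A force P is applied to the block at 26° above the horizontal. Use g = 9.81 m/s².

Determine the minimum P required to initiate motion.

N = m g − P sin α (the pull lifts the block).
At impending slip, P cos α = μ_s N = μ_s (m g − P sin α).
Solving: P (cos α + μ_s sin α) = μ_s m g → P = 0.64×912/(cos 26° + 0.64 sin 26°) = 584/1.179 = 495 N.

P ≈ 495 N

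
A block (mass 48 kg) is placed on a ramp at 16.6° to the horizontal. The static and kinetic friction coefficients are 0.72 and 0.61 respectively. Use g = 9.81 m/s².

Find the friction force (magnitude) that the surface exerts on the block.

f ≈ 135 N (up the incline)

The normal reaction is N = m g cos θ = 451.3 N.
Along the slope the weight component is m g sin θ = 134.5 N; friction must supply exactly this, acting up-slope.
The static-friction ceiling is μ_s N = 0.72 × 451.3 = 324.9 N.
Since |134.5| ≤ 324.9 N, static friction is sufficient; f equals the required value, not μ_s N.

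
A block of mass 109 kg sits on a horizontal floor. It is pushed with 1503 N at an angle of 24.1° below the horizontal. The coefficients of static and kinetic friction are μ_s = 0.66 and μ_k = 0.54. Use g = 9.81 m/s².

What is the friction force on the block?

The vertical component of P adds to the normal force: N = m g + P sin α = 1069 + 613.7 = 1683 N.
The horizontal driving force is P cos α = 1372 N, so equilibrium needs friction f = 1372 N.
μ_s N = 0.66 × 1683 = 1111 N.
1372 > 1111 N → the block slides; f = μ_k N = 0.54×1683 = 909 N.

f ≈ 909 N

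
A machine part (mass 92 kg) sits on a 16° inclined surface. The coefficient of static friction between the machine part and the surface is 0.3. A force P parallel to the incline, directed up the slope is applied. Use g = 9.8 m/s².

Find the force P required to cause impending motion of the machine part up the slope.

At impending motion up the slope, friction acts down-slope at its limit: f = μ_s N.
P is parallel to the surface, so N = m g cos θ = 867 N.
Along the incline: P = m g sin θ + μ_s N = 249 + 0.3×867 = 509 N.

P ≈ 509 N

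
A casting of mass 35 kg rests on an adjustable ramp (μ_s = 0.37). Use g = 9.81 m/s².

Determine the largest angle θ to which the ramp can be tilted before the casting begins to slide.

θ_max ≈ 20.3°

At the slip threshold, m g sin θ = μ_s · m g cos θ, so tan θ = μ_s.
θ_max = arctan(0.37) = 20.3°.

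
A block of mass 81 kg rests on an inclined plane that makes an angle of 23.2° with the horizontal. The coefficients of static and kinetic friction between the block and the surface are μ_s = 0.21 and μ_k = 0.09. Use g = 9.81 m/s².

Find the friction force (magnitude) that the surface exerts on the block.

The normal reaction is N = m g cos θ = 730.4 N.
For equilibrium along the incline, friction must balance the weight component: f = m g sin θ = 313 N up the slope.
The static-friction ceiling is μ_s N = 0.21 × 730.4 = 153.4 N.
Since |313| > 153.4 N, static friction cannot hold it; the block slides down the incline and kinetic friction applies: f = μ_k N = 0.09 × 730.4 = 65.7 N.

f ≈ 65.7 N (up the incline)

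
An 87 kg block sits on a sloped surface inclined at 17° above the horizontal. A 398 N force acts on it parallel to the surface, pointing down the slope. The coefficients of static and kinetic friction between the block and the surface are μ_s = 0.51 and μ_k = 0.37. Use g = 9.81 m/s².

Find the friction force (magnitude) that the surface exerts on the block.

f ≈ 302 N (up the incline)

Normal force: N = m g cos θ = 87 × 9.81 × cos 17° = 816.2 N.
The friction needed for equilibrium is m g sin θ + P = 249.5 + 398 = 647.5 N, measured positive up-slope.
The static-friction ceiling is μ_s N = 0.51 × 816.2 = 416.3 N.
|647.5| exceeds 416.3 N, so the block slips down-slope; friction is kinetic, f = μ_k N = 0.37×816.2 = 302 N.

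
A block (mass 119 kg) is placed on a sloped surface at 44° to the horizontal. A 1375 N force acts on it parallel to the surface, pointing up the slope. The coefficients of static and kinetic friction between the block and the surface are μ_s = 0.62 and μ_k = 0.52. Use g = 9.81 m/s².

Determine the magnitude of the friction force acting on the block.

f ≈ 437 N (down the incline)

The normal reaction is N = m g cos θ = 839.8 N.
Parallel to the incline, ΣF = 0 gives f = m g sin θ − P = 810.9 − 1375 = -564.1 N (up-slope positive).
Maximum static friction available: μ_s N = 0.62 × 839.8 = 520.6 N.
|-564.1| exceeds 520.6 N, so the block slips up-slope; friction is kinetic, f = μ_k N = 0.52×839.8 = 437 N.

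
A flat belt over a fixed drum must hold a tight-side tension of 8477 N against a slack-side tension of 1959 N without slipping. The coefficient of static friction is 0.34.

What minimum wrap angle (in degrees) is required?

β_min ≈ 247°

T₂/T₁ = e^{μβ} → β = ln(T₂/T₁)/μ.
β = ln(8477/1959)/0.34 = 1.465/0.34 = 4.309 rad.
In degrees: β = 4.309 × 180/π = 247°.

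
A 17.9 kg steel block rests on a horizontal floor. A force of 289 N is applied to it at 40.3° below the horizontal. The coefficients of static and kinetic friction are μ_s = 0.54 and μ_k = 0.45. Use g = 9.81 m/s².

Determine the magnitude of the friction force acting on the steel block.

N = m g + P sin α = 175.6 + 289×sin 40.3° = 362.5 N.
The horizontal driving force is P cos α = 220.4 N, so equilibrium needs friction f = 220.4 N.
The static-friction limit is μ_s N = 195.8 N.
220.4 > 195.8 N → the steel block slides; f = μ_k N = 0.45×362.5 = 163 N.

f ≈ 163 N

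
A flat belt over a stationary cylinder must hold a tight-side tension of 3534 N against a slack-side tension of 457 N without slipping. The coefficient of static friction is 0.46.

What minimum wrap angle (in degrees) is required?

T₂/T₁ = e^{μβ} → β = ln(T₂/T₁)/μ.
β = ln(3534/457)/0.46 = 2.046/0.46 = 4.447 rad.
In degrees: β = 4.447 × 180/π = 255°.

β_min ≈ 255°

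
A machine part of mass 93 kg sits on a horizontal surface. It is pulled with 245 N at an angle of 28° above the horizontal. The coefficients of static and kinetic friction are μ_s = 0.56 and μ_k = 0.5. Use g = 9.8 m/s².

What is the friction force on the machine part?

f ≈ 216 N

N = m g − P sin α = 911.4 − 245×sin 28° = 796.4 N.
For equilibrium, f = P cos α = 245×cos 28° = 216.3 N.
The static-friction limit is μ_s N = 446 N.
Since 216.3 N does not exceed the limit, the machine part stays at rest and f = 216 N.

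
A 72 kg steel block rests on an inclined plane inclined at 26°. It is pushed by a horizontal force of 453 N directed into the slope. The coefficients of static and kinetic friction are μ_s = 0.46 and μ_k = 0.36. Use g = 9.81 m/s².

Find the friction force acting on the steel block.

f ≈ 97.5 N (down the incline)

Resolve perpendicular to the incline: N = m g cos θ + P sin θ = 72×9.81×cos 26° + 453×sin 26° = 833.4 N.
Parallel to the incline: P cos θ − m g sin θ = 407.2 − 309.6 = 97.52 N; the friction needed to balance this is 97.52 N acting down the slope.
The limit of static friction is μ_s N = 383.4 N.
|f_req| = 97.52 ≤ 383.4 N → the steel block is in equilibrium; friction equals the required value.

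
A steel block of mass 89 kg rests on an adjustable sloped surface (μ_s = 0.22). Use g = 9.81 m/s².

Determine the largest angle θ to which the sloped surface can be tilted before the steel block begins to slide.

At the slip threshold, m g sin θ = μ_s · m g cos θ, so tan θ = μ_s.
θ_max = arctan(0.22) = 12.4°.

θ_max ≈ 12.4°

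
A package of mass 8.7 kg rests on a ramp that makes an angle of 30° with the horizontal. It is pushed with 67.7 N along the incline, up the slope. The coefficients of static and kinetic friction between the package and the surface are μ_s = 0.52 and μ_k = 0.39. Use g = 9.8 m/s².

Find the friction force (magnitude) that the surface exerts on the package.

f ≈ 25.1 N (down the incline)

Perpendicular to the surface, N = m g cos θ = 8.7·9.8·cos 30° = 73.84 N.
Parallel to the incline, ΣF = 0 gives f = m g sin θ − P = 42.63 − 67.7 = -25.07 N (up-slope positive).
Maximum static friction available: μ_s N = 0.52 × 73.84 = 38.4 N.
Since |-25.07| ≤ 38.4 N, no slip — friction simply equals what equilibrium demands.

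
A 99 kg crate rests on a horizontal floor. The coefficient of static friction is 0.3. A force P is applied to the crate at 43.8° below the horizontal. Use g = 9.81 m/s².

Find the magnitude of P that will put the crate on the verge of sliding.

N = m g + P sin α (the push presses the crate into the horizontal floor).
At impending slip, P cos α = μ_s N = μ_s (m g + P sin α).
Solving: P (cos α − μ_s sin α) = μ_s m g → P = 0.3×971/(cos 43.8° − 0.3 sin 43.8°) = 291/0.5141 = 567 N.

P ≈ 567 N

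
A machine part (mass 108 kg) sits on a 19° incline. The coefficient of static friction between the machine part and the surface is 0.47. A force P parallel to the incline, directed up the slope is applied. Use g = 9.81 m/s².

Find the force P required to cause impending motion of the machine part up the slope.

At impending motion up the slope, friction acts down-slope at its limit: f = μ_s N.
P is parallel to the surface, so N = m g cos θ = 1000 N.
Along the incline: P = m g sin θ + μ_s N = 345 + 0.47×1000 = 816 N.

P ≈ 816 N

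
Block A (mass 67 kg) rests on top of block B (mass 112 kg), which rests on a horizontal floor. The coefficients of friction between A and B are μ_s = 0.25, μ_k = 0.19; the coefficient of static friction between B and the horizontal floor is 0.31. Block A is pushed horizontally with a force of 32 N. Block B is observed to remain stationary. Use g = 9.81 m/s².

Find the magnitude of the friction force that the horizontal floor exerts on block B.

Normal force at the A–B interface: N₁ = m_A g = 657.3 N.
So the A–B interface can sustain at most μ_s N₁ = 164.3 N of static friction.
Since P = 32 N ≤ 164.3 N, A does not slip on B; friction on A equals P = 32 N.
B experiences an equal 32 N forward from A (third law). B is in equilibrium, so the floor supplies f₂ = 32 N of static friction (limit μ_s(m_A+m_B)g = 544.4 N, not exceeded).

f ≈ 32 N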